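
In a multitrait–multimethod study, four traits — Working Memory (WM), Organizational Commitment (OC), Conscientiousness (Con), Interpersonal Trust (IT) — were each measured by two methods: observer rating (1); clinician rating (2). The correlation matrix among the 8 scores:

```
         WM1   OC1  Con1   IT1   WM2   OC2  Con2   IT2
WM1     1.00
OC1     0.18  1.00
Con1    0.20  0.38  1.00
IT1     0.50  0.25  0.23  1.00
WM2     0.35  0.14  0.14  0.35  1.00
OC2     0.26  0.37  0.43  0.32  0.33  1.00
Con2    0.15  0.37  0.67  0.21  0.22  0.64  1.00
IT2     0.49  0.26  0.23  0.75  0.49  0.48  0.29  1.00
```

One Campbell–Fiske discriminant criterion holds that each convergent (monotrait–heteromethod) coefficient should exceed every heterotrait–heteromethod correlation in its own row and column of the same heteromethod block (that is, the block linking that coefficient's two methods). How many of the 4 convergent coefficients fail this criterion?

2

Checking each validity diagonal entry against its comparison values:
WM (methods 1·2): 0.35 vs {0.26, 0.14, 0.15, 0.14, 0.49, 0.35} → fail.
OC (methods 1·2): 0.37 vs {0.14, 0.26, 0.37, 0.43, 0.26, 0.32} → fail.
Con (methods 1·2): 0.67 vs {0.14, 0.15, 0.43, 0.37, 0.23, 0.21} → pass.
IT (methods 1·2): 0.75 vs {0.35, 0.49, 0.32, 0.26, 0.21, 0.23} → pass.
2 of 4 fail.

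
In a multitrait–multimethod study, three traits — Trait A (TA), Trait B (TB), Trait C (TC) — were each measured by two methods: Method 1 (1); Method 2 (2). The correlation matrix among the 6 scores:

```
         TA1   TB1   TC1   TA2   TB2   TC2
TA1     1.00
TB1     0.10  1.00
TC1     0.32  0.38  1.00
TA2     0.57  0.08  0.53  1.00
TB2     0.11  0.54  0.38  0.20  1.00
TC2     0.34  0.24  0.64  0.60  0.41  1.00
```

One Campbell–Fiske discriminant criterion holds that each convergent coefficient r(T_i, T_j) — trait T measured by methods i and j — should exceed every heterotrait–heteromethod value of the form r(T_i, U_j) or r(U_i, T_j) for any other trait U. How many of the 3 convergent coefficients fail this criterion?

0

Checking each validity diagonal entry against its comparison values:
TA (methods 1·2): 0.57 vs {0.11, 0.08, 0.34, 0.53} → pass.
TB (methods 1·2): 0.54 vs {0.08, 0.11, 0.24, 0.38} → pass.
TC (methods 1·2): 0.64 vs {0.53, 0.34, 0.38, 0.24} → pass.
0 of 3 fail.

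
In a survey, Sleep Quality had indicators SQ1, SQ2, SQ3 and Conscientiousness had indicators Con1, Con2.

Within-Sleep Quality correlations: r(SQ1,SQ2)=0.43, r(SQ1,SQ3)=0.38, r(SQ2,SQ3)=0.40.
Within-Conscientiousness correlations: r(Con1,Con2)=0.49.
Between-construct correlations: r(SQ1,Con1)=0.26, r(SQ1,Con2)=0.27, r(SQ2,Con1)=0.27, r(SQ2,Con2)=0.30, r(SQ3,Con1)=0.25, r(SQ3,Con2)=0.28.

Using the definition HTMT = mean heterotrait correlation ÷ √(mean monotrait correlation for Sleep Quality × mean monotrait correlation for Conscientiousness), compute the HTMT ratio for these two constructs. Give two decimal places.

0.61

Mean between = 1.63/6 = 0.2717.
Mean within-SQ = 1.21/3 = 0.4033; mean within-Con = 0.49/1 = 0.4900.
Geometric mean = √(0.4033 × 0.4900) = 0.4445.
HTMT = 0.2717 / 0.4445 = 0.61.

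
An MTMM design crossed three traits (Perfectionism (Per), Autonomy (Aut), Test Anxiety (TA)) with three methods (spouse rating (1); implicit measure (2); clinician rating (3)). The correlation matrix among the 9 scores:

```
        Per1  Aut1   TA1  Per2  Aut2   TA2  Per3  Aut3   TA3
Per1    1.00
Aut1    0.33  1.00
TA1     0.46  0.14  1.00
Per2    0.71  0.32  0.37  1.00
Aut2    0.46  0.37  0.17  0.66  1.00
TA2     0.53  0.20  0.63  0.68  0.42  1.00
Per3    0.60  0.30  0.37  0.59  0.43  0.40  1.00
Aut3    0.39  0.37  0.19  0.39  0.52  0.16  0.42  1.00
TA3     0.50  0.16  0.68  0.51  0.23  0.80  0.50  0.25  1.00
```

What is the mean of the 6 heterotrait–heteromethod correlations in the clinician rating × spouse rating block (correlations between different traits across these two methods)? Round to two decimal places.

HTHM values (method 3 × method 1): 0.30, 0.37, 0.39, 0.19, 0.50, 0.16; mean = 1.91/6 = 0.32.

0.32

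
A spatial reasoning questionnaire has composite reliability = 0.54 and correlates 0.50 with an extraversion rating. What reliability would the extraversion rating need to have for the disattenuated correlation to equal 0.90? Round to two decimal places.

0.57

r_true = r_obs / √(r_xx · r_yy) ⇒ 0.90 = 0.50 / √(0.54 · r_yy).
√(0.54 · r_yy) = 0.50 / 0.90 = 0.5556; 0.54 · r_yy = 0.3087; r_yy = 0.3087 / 0.54 ≈ 0.57.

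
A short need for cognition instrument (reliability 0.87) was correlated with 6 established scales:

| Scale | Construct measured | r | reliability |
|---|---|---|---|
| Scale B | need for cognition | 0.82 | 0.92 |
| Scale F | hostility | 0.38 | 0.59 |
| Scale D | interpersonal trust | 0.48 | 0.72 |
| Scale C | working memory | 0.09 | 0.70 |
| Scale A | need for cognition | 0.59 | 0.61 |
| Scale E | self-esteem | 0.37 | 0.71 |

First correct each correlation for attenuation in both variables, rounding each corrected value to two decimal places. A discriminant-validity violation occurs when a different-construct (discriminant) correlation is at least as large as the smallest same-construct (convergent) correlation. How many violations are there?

Disattenuated r (r / √(r_scale · r_new)):
  Scale B (conv): 0.82 / √(0.92·0.87) = 0.92
  Scale F (disc): 0.38 / √(0.59·0.87) = 0.53
  Scale D (disc): 0.48 / √(0.72·0.87) = 0.61
  Scale C (disc): 0.09 / √(0.70·0.87) = 0.12
  Scale A (conv): 0.59 / √(0.61·0.87) = 0.81
  Scale E (disc): 0.37 / √(0.71·0.87) = 0.47
Smallest convergent = 0.81. Discriminant values: 0.53, 0.61, 0.12, 0.47; count ≥ 0.81 → 0.

0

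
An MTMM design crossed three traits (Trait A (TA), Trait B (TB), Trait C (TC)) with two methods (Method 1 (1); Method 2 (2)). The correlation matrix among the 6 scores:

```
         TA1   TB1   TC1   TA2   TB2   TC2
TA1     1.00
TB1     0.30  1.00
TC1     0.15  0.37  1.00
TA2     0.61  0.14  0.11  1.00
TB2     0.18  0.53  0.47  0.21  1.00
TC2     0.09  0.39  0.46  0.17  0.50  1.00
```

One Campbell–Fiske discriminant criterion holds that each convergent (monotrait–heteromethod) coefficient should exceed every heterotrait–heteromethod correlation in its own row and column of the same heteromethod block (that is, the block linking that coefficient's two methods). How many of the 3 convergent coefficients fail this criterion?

Checking each validity diagonal entry against its comparison values:
TA (methods 1·2): 0.61 vs {0.18, 0.14, 0.09, 0.11} → pass.
TB (methods 1·2): 0.53 vs {0.14, 0.18, 0.39, 0.47} → pass.
TC (methods 1·2): 0.46 vs {0.11, 0.09, 0.47, 0.39} → fail.
1 of 3 fail.

1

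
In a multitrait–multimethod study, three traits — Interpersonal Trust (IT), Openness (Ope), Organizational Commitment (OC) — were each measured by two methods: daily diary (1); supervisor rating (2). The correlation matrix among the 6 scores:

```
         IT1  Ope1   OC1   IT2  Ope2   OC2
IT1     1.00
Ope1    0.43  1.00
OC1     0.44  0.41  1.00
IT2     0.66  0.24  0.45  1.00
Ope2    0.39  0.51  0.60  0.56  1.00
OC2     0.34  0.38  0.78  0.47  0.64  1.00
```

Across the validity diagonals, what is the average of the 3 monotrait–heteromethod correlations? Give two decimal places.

0.65

Convergent values: 0.66, 0.51, 0.78; mean = 1.95/3 = 0.65.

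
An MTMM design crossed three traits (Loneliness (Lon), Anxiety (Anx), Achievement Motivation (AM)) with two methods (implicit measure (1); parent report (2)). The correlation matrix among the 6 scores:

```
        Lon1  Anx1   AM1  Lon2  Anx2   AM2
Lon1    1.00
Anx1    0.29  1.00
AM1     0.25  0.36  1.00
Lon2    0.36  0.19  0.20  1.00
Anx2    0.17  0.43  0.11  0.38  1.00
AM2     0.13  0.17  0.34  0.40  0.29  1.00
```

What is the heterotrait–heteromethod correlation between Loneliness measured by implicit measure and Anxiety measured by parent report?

Different traits and methods: r(Lon1, Anx2) = 0.17.

0.17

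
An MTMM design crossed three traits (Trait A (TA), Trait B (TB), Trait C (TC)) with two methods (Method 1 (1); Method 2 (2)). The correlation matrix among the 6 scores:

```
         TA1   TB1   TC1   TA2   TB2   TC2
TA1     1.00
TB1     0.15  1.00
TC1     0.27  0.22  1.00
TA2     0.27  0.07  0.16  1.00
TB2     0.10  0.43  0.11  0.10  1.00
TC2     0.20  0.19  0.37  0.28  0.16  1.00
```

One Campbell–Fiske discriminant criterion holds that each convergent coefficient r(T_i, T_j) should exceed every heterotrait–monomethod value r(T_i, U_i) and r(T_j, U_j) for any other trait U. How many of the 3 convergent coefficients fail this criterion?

Convergent coefficients and their comparison sets:
TA (methods 1·2): 0.27 vs {0.15, 0.10, 0.27, 0.28} → fail.
TB (methods 1·2): 0.43 vs {0.15, 0.10, 0.22, 0.16} → pass.
TC (methods 1·2): 0.37 vs {0.27, 0.28, 0.22, 0.16} → pass.
1 of 3 fail.

1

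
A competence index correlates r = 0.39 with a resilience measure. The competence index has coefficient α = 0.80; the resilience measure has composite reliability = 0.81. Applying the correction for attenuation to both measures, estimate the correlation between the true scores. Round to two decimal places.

0.48

r_true = r_obs / √(r_xx · r_yy) = 0.39 / √(0.80 × 0.81) = 0.39 / √0.6480 = 0.39 / 0.8050 ≈ 0.48.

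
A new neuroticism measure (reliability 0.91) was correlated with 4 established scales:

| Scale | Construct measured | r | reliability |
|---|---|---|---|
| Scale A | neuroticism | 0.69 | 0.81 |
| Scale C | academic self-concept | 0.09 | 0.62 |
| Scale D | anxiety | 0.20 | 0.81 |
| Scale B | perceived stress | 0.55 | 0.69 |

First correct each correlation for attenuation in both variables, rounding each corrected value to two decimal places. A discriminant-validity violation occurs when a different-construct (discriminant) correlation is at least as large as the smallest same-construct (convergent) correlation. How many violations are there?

Disattenuated r (r / √(r_scale · r_new)):
  Scale A (conv): 0.69 / √(0.81·0.91) = 0.80
  Scale C (disc): 0.09 / √(0.62·0.91) = 0.12
  Scale D (disc): 0.20 / √(0.81·0.91) = 0.23
  Scale B (disc): 0.55 / √(0.69·0.91) = 0.69
Smallest convergent = 0.80. Discriminant values: 0.12, 0.23, 0.69; count ≥ 0.80 → 0.

0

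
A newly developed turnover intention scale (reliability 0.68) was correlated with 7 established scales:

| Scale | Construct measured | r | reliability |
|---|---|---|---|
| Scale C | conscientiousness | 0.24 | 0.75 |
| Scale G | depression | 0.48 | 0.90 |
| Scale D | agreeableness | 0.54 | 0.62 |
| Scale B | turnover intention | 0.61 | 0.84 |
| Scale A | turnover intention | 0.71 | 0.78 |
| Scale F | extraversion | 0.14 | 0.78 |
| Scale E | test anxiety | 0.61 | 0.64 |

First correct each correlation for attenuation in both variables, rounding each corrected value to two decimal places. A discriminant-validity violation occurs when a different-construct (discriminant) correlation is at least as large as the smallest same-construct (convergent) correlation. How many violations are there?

2

Disattenuated r (r / √(r_scale · r_new)):
  Scale C (disc): 0.24 / √(0.75·0.68) = 0.34
  Scale G (disc): 0.48 / √(0.90·0.68) = 0.61
  Scale D (disc): 0.54 / √(0.62·0.68) = 0.83
  Scale B (conv): 0.61 / √(0.84·0.68) = 0.81
  Scale A (conv): 0.71 / √(0.78·0.68) = 0.97
  Scale F (disc): 0.14 / √(0.78·0.68) = 0.19
  Scale E (disc): 0.61 / √(0.64·0.68) = 0.92
Smallest convergent = 0.81. Discriminant values: 0.34, 0.61, 0.83, 0.19, 0.92; count ≥ 0.81 → 2.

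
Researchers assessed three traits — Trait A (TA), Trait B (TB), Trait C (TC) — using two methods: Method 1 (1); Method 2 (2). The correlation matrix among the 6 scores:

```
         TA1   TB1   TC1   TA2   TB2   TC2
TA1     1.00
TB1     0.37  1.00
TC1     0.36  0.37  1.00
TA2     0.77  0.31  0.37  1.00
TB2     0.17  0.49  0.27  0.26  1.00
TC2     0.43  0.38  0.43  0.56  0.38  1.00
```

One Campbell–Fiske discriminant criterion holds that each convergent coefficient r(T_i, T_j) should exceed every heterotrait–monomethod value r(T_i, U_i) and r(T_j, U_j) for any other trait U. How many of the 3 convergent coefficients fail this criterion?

Each convergent coefficient versus the relevant comparison correlations:
TA (methods 1·2): 0.77 vs {0.37, 0.26, 0.36, 0.56} → pass.
TB (methods 1·2): 0.49 vs {0.37, 0.26, 0.37, 0.38} → pass.
TC (methods 1·2): 0.43 vs {0.36, 0.56, 0.37, 0.38} → fail.
1 of 3 fail.

1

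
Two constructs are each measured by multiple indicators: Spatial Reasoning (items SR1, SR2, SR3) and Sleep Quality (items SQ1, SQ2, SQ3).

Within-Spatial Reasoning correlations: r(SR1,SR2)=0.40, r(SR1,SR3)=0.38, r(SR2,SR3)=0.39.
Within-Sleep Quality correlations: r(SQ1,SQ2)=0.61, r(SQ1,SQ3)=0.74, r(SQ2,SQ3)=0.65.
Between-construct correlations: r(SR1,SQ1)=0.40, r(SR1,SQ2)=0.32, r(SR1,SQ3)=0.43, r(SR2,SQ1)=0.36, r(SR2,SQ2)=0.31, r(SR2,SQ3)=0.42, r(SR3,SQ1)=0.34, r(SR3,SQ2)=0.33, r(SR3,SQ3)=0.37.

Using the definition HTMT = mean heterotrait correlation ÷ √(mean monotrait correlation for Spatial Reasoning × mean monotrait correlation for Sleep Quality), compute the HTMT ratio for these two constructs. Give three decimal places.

Between-construct mean = 3.28/9 = 0.3644.
Mean within-SR = 1.17/3 = 0.3900; mean within-SQ = 2.00/3 = 0.6667.
Geometric mean = √(0.3900 × 0.6667) = 0.5099.
HTMT = 0.3644 / 0.5099 = 0.715.

0.715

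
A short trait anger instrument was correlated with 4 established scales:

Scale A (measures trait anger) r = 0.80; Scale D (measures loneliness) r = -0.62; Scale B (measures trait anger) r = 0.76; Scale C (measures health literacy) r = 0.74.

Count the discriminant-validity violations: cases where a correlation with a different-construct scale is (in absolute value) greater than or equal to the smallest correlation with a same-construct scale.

0

Convergent (same construct = trait anger): Scale A, Scale B.
Smallest convergent = 0.76. Discriminant |r|: 0.62, 0.74; count ≥ 0.76 → 0.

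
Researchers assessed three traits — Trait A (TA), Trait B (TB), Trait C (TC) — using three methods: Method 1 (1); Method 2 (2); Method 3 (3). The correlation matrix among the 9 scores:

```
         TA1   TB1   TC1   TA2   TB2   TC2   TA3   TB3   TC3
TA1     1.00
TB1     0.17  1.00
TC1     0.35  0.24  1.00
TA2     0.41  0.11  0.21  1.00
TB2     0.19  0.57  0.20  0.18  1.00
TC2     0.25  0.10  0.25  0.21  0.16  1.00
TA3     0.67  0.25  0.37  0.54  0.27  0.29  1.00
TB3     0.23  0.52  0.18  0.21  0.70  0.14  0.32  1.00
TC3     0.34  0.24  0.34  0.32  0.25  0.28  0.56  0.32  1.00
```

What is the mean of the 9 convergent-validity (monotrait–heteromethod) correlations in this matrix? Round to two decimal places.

0.48

Convergent values: 0.41, 0.67, 0.54, 0.57, 0.52, 0.70, 0.25, 0.34, 0.28; mean = 4.28/9 = 0.48.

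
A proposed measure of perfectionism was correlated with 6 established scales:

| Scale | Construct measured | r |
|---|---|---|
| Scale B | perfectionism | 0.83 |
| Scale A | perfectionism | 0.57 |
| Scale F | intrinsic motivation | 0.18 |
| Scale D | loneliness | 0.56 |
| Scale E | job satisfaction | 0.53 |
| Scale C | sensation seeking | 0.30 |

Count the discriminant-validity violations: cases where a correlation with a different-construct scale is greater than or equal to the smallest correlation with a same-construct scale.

0

Convergent (same construct = perfectionism): Scale B, Scale A.
Smallest convergent = 0.57. Discriminant values: 0.18, 0.56, 0.53, 0.30; count ≥ 0.57 → 0.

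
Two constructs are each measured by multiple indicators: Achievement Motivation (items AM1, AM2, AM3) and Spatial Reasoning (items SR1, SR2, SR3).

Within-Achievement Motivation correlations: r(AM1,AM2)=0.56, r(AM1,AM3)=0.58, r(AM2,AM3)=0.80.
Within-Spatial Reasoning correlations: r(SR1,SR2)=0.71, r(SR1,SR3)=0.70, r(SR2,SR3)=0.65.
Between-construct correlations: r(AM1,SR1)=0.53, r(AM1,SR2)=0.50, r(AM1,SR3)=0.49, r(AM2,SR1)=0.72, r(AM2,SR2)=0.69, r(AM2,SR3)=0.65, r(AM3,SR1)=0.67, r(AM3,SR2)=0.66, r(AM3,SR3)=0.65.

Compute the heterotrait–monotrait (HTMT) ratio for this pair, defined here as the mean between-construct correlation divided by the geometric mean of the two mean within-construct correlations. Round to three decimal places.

0.927

Between-construct mean = 5.56/9 = 0.6178.
Mean within-AM = 1.94/3 = 0.6467; mean within-SR = 2.06/3 = 0.6867.
Geometric mean = √(0.6467 × 0.6867) = 0.6664.
HTMT = 0.6178 / 0.6664 = 0.927.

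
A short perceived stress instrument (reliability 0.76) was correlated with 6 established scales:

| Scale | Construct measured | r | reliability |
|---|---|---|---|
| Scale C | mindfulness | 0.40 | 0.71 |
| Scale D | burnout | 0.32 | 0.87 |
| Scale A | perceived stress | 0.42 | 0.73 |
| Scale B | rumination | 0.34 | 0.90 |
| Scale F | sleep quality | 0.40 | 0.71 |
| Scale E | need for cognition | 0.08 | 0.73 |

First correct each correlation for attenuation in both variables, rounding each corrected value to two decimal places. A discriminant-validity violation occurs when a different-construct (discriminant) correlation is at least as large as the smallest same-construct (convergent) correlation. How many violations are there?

0

Disattenuated r (r / √(r_scale · r_new)):
  Scale C (disc): 0.40 / √(0.71·0.76) = 0.54
  Scale D (disc): 0.32 / √(0.87·0.76) = 0.39
  Scale A (conv): 0.42 / √(0.73·0.76) = 0.56
  Scale B (disc): 0.34 / √(0.90·0.76) = 0.41
  Scale F (disc): 0.40 / √(0.71·0.76) = 0.54
  Scale E (disc): 0.08 / √(0.73·0.76) = 0.11
Smallest convergent = 0.56. Discriminant values: 0.54, 0.39, 0.41, 0.54, 0.11; count ≥ 0.56 → 0.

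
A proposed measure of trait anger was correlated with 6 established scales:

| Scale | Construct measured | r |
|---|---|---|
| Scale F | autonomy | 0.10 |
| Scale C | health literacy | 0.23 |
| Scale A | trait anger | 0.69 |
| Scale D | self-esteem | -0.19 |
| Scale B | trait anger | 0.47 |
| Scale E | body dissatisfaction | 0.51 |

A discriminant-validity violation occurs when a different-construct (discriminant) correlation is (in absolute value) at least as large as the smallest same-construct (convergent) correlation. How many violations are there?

Convergent (same construct = trait anger): Scale A, Scale B.
Smallest convergent = 0.47. Discriminant |r|: 0.10, 0.23, 0.19, 0.51; count ≥ 0.47 → 1.

1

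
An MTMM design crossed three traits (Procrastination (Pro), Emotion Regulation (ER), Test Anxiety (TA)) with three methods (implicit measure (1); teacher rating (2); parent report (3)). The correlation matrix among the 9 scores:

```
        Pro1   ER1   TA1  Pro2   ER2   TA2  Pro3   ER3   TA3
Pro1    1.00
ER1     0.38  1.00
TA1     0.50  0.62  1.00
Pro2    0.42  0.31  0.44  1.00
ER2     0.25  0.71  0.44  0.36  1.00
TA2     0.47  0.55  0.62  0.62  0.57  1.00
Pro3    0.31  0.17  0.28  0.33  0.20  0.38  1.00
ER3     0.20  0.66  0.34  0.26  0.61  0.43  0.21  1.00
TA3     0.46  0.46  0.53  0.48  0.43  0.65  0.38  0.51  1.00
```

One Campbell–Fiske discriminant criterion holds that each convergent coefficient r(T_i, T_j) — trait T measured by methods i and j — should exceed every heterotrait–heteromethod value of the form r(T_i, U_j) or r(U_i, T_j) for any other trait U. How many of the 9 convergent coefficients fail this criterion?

3

Each convergent coefficient versus the relevant comparison correlations:
Pro (methods 1·2): 0.42 vs {0.25, 0.31, 0.47, 0.44} → fail.
Pro (methods 1·3): 0.31 vs {0.20, 0.17, 0.46, 0.28} → fail.
Pro (methods 2·3): 0.33 vs {0.26, 0.20, 0.48, 0.38} → fail.
ER (methods 1·2): 0.71 vs {0.31, 0.25, 0.55, 0.44} → pass.
ER (methods 1·3): 0.66 vs {0.17, 0.20, 0.46, 0.34} → pass.
ER (methods 2·3): 0.61 vs {0.20, 0.26, 0.43, 0.43} → pass.
TA (methods 1·2): 0.62 vs {0.44, 0.47, 0.44, 0.55} → pass.
TA (methods 1·3): 0.53 vs {0.28, 0.46, 0.34, 0.46} → pass.
TA (methods 2·3): 0.65 vs {0.38, 0.48, 0.43, 0.43} → pass.
3 of 9 fail.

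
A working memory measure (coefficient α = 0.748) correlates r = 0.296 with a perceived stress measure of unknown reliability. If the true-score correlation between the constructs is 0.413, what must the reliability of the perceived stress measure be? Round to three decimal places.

r_true = r_obs / √(r_xx · r_yy) ⇒ 0.413 = 0.296 / √(0.748 · r_yy).
√(0.748 · r_yy) = 0.296 / 0.413 = 0.7167; 0.748 · r_yy = 0.5137; r_yy = 0.5137 / 0.748 ≈ 0.687.

0.687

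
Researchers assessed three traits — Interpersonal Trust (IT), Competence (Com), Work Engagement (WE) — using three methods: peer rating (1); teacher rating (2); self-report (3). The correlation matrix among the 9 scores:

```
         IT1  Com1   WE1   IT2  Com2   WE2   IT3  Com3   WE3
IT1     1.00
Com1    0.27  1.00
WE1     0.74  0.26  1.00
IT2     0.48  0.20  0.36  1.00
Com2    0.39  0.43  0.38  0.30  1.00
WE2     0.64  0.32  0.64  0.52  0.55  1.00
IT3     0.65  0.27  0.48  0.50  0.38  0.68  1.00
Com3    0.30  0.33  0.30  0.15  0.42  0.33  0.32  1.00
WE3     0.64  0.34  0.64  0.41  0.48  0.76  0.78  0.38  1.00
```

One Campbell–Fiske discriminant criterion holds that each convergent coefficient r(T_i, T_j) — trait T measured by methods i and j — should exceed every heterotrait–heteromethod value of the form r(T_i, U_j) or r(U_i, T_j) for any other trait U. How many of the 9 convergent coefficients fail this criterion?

Each convergent coefficient versus the relevant comparison correlations:
IT (methods 1·2): 0.48 vs {0.39, 0.20, 0.64, 0.36} → fail.
IT (methods 1·3): 0.65 vs {0.30, 0.27, 0.64, 0.48} → pass.
IT (methods 2·3): 0.50 vs {0.15, 0.38, 0.41, 0.68} → fail.
Com (methods 1·2): 0.43 vs {0.20, 0.39, 0.32, 0.38} → pass.
Com (methods 1·3): 0.33 vs {0.27, 0.30, 0.34, 0.30} → fail.
Com (methods 2·3): 0.42 vs {0.38, 0.15, 0.48, 0.33} → fail.
WE (methods 1·2): 0.64 vs {0.36, 0.64, 0.38, 0.32} → fail.
WE (methods 1·3): 0.64 vs {0.48, 0.64, 0.30, 0.34} → fail.
WE (methods 2·3): 0.76 vs {0.68, 0.41, 0.33, 0.48} → pass.
6 of 9 fail.

6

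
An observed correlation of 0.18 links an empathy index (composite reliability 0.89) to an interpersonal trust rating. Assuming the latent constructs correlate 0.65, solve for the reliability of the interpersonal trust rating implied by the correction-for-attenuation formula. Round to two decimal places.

0.09

r_true = r_obs / √(r_xx · r_yy) ⇒ 0.65 = 0.18 / √(0.89 · r_yy).
√(0.89 · r_yy) = 0.18 / 0.65 = 0.2769; 0.89 · r_yy = 0.0767; r_yy = 0.0767 / 0.89 ≈ 0.09.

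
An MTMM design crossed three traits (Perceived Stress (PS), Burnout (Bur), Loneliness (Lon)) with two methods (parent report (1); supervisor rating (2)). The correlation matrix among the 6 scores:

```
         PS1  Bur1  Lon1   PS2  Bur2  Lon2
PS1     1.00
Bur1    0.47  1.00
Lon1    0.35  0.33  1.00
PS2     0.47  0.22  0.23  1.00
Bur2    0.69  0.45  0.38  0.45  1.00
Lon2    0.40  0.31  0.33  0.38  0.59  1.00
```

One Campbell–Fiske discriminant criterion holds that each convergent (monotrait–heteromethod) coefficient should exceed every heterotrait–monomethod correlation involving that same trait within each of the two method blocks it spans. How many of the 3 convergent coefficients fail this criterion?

3

Checking each validity diagonal entry against its comparison values:
PS (methods 1·2): 0.47 vs {0.47, 0.45, 0.35, 0.38} → fail.
Bur (methods 1·2): 0.45 vs {0.47, 0.45, 0.33, 0.59} → fail.
Lon (methods 1·2): 0.33 vs {0.35, 0.38, 0.33, 0.59} → fail.
3 of 3 fail.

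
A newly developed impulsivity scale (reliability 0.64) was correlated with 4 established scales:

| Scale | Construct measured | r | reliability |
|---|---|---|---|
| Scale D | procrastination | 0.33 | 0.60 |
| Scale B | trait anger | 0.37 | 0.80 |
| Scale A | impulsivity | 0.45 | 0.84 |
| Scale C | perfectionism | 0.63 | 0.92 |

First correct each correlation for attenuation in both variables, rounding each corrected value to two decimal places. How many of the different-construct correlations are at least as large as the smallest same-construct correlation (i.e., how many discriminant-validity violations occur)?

1

Disattenuated r (r / √(r_scale · r_new)):
  Scale D (disc): 0.33 / √(0.60·0.64) = 0.53
  Scale B (disc): 0.37 / √(0.80·0.64) = 0.52
  Scale A (conv): 0.45 / √(0.84·0.64) = 0.61
  Scale C (disc): 0.63 / √(0.92·0.64) = 0.82
Smallest convergent = 0.61. Discriminant values: 0.53, 0.52, 0.82; count ≥ 0.61 → 1.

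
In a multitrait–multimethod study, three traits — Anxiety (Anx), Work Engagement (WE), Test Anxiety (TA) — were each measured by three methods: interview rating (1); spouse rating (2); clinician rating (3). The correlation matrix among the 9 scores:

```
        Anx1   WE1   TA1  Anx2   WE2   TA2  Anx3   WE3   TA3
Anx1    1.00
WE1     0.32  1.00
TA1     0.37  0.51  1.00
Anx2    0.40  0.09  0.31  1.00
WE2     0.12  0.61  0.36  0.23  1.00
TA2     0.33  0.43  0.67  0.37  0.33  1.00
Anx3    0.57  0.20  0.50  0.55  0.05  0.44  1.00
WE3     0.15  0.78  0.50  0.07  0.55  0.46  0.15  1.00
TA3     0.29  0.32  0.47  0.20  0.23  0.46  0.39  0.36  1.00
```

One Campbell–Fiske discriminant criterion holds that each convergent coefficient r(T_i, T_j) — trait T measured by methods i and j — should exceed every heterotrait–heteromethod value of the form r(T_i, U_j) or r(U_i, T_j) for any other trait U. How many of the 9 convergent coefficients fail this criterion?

Checking each validity diagonal entry against its comparison values:
Anx (methods 1·2): 0.40 vs {0.12, 0.09, 0.33, 0.31} → pass.
Anx (methods 1·3): 0.57 vs {0.15, 0.20, 0.29, 0.50} → pass.
Anx (methods 2·3): 0.55 vs {0.07, 0.05, 0.20, 0.44} → pass.
WE (methods 1·2): 0.61 vs {0.09, 0.12, 0.43, 0.36} → pass.
WE (methods 1·3): 0.78 vs {0.20, 0.15, 0.32, 0.50} → pass.
WE (methods 2·3): 0.55 vs {0.05, 0.07, 0.23, 0.46} → pass.
TA (methods 1·2): 0.67 vs {0.31, 0.33, 0.36, 0.43} → pass.
TA (methods 1·3): 0.47 vs {0.50, 0.29, 0.50, 0.32} → fail.
TA (methods 2·3): 0.46 vs {0.44, 0.20, 0.46, 0.23} → fail.
2 of 9 fail.

2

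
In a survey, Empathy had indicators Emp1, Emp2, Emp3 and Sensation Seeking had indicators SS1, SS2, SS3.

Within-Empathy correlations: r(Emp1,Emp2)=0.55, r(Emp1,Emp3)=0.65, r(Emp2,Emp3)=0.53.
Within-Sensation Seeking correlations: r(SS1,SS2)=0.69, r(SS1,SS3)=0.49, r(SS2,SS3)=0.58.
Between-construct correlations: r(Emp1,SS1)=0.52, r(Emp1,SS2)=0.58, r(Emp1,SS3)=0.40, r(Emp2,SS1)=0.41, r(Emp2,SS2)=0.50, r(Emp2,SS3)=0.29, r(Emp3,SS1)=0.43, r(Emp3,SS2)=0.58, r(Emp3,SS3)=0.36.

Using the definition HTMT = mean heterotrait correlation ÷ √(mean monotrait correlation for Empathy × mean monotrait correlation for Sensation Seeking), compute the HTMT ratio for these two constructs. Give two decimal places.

0.78

Between-construct mean = 4.07/9 = 0.4522.
Mean within-Emp = 1.73/3 = 0.5767; mean within-SS = 1.76/3 = 0.5867.
Geometric mean = √(0.5767 × 0.5867) = 0.5817.
HTMT = 0.4522 / 0.5817 = 0.78.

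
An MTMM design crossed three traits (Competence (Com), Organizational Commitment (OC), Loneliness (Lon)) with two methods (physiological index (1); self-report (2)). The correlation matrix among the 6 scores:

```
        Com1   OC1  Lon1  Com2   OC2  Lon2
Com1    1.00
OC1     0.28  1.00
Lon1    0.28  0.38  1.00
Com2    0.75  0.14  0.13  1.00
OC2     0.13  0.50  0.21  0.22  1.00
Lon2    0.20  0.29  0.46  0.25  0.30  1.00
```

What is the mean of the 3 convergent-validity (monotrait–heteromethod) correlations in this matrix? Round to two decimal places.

0.57

Convergent values: 0.75, 0.50, 0.46; mean = 1.71/3 = 0.57.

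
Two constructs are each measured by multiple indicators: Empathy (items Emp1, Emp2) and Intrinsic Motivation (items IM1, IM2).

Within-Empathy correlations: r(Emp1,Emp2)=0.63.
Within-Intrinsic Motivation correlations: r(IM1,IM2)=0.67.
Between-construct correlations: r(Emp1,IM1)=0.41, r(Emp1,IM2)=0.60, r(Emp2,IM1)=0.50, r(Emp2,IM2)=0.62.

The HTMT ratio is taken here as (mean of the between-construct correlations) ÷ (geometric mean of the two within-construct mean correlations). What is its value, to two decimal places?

Between-construct mean = 2.13/4 = 0.5325.
Mean within-Emp = 0.63/1 = 0.6300; mean within-IM = 0.67/1 = 0.6700.
Geometric mean = √(0.6300 × 0.6700) = 0.6497.
HTMT = 0.5325 / 0.6497 = 0.82.

0.82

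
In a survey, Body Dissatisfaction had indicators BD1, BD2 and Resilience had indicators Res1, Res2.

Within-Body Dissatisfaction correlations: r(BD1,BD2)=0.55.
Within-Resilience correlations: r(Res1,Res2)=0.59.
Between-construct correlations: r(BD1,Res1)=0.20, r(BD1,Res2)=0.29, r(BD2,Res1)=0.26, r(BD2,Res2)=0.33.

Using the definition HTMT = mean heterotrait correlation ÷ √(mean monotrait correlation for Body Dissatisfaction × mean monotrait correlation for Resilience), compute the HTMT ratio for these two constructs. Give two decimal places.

0.47

Mean heterotrait r = 1.08/4 = 0.2700.
Mean within-BD = 0.55/1 = 0.5500; mean within-Res = 0.59/1 = 0.5900.
Geometric mean = √(0.5500 × 0.5900) = 0.5696.
HTMT = 0.2700 / 0.5696 = 0.47.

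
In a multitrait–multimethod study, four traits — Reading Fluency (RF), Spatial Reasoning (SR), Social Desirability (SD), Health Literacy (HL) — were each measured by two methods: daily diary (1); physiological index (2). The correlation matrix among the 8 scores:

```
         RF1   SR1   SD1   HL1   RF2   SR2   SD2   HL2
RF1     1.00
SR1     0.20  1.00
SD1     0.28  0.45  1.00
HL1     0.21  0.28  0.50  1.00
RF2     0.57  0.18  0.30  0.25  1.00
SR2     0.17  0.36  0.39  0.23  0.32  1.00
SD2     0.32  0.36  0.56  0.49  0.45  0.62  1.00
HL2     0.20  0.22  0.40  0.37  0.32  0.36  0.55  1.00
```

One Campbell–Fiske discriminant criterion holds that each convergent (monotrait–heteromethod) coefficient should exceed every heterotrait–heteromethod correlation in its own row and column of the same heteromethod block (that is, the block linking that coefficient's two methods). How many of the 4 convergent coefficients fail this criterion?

Checking each validity diagonal entry against its comparison values:
RF (methods 1·2): 0.57 vs {0.17, 0.18, 0.32, 0.30, 0.20, 0.25} → pass.
SR (methods 1·2): 0.36 vs {0.18, 0.17, 0.36, 0.39, 0.22, 0.23} → fail.
SD (methods 1·2): 0.56 vs {0.30, 0.32, 0.39, 0.36, 0.40, 0.49} → pass.
HL (methods 1·2): 0.37 vs {0.25, 0.20, 0.23, 0.22, 0.49, 0.40} → fail.
2 of 4 fail.

2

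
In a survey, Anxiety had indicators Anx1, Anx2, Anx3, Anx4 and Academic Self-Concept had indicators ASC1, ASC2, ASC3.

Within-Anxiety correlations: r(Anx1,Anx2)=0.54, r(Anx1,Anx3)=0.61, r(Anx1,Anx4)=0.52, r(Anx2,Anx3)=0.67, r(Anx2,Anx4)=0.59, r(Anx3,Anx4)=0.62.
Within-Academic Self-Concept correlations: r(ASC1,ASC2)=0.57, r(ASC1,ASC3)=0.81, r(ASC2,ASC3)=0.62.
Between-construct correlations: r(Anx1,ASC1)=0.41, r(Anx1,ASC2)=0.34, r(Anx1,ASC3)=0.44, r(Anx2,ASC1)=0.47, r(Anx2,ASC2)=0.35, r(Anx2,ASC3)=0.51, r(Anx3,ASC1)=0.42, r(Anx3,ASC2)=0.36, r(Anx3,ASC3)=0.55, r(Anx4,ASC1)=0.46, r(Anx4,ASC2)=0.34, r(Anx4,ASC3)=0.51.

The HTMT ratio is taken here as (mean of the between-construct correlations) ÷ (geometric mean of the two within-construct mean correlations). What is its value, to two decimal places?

0.68

Mean between = 5.16/12 = 0.4300.
Mean within-Anx = 3.55/6 = 0.5917; mean within-ASC = 2.00/3 = 0.6667.
Geometric mean = √(0.5917 × 0.6667) = 0.6281.
HTMT = 0.4300 / 0.6281 = 0.68.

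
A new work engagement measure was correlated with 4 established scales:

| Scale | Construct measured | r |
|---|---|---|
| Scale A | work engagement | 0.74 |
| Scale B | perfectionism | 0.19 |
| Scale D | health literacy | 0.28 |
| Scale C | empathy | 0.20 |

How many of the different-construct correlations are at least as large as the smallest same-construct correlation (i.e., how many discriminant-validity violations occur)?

0

Convergent (same construct = work engagement): Scale A.
Smallest convergent = 0.74. Discriminant values: 0.19, 0.28, 0.20; count ≥ 0.74 → 0.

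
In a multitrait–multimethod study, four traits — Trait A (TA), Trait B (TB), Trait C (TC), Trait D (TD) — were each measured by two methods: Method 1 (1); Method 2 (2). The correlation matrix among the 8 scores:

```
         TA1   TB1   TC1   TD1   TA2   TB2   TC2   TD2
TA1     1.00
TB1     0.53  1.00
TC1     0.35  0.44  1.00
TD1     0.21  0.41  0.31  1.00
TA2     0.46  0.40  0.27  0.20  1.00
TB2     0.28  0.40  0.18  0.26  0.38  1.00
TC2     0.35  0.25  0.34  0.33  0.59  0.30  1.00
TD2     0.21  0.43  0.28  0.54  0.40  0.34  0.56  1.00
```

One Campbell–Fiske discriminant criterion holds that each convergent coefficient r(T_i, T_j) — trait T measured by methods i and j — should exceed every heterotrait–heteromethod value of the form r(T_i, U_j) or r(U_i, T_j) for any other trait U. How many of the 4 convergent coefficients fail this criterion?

Convergent coefficients and their comparison sets:
TA (methods 1·2): 0.46 vs {0.28, 0.40, 0.35, 0.27, 0.21, 0.20} → pass.
TB (methods 1·2): 0.40 vs {0.40, 0.28, 0.25, 0.18, 0.43, 0.26} → fail.
TC (methods 1·2): 0.34 vs {0.27, 0.35, 0.18, 0.25, 0.28, 0.33} → fail.
TD (methods 1·2): 0.54 vs {0.20, 0.21, 0.26, 0.43, 0.33, 0.28} → pass.
2 of 4 fail.

2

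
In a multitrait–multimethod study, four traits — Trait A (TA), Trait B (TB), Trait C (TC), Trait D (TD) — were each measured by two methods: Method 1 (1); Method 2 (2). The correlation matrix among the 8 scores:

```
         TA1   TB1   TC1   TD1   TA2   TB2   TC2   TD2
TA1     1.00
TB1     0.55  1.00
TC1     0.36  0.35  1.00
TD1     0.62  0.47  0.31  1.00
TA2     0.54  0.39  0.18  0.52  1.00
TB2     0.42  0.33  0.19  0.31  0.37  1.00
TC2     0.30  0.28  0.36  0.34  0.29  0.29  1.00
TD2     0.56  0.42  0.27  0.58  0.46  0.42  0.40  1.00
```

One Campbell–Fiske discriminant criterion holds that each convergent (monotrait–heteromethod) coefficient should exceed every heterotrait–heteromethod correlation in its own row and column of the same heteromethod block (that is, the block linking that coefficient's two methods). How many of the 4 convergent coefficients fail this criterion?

2

Convergent coefficients and their comparison sets:
TA (methods 1·2): 0.54 vs {0.42, 0.39, 0.30, 0.18, 0.56, 0.52} → fail.
TB (methods 1·2): 0.33 vs {0.39, 0.42, 0.28, 0.19, 0.42, 0.31} → fail.
TC (methods 1·2): 0.36 vs {0.18, 0.30, 0.19, 0.28, 0.27, 0.34} → pass.
TD (methods 1·2): 0.58 vs {0.52, 0.56, 0.31, 0.42, 0.34, 0.27} → pass.
2 of 4 fail.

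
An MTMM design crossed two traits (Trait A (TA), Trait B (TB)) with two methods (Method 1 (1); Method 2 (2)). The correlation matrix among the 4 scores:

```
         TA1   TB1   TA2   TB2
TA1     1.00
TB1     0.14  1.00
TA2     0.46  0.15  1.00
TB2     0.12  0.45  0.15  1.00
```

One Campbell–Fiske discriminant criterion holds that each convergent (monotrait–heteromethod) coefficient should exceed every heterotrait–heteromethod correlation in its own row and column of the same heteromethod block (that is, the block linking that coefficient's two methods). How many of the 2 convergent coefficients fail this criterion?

Convergent coefficients and their comparison sets:
TA (methods 1·2): 0.46 vs {0.12, 0.15} → pass.
TB (methods 1·2): 0.45 vs {0.15, 0.12} → pass.
0 of 2 fail.

0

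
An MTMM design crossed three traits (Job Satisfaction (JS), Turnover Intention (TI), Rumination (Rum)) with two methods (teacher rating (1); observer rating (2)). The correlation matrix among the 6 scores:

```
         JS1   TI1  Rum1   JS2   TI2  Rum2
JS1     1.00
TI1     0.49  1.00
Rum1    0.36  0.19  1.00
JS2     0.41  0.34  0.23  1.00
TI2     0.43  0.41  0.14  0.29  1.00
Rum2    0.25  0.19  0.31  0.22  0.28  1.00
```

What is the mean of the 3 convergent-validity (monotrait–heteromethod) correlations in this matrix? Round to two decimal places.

0.38

Convergent values: 0.41, 0.41, 0.31; mean = 1.13/3 = 0.38.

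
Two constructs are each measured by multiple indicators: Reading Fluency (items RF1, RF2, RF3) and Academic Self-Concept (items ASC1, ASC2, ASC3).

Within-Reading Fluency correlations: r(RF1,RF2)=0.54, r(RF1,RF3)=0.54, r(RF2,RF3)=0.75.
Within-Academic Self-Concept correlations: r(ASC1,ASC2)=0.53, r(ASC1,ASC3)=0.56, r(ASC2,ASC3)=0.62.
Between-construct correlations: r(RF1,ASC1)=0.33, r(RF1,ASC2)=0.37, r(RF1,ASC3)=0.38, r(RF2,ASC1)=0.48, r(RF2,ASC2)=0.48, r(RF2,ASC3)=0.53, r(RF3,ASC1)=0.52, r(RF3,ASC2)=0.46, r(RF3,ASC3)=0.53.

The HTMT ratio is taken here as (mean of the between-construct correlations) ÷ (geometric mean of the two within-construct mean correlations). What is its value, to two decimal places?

0.77

Between-construct mean = 4.08/9 = 0.4533.
Mean within-RF = 1.83/3 = 0.6100; mean within-ASC = 1.71/3 = 0.5700.
Geometric mean = √(0.6100 × 0.5700) = 0.5897.
HTMT = 0.4533 / 0.5897 = 0.77.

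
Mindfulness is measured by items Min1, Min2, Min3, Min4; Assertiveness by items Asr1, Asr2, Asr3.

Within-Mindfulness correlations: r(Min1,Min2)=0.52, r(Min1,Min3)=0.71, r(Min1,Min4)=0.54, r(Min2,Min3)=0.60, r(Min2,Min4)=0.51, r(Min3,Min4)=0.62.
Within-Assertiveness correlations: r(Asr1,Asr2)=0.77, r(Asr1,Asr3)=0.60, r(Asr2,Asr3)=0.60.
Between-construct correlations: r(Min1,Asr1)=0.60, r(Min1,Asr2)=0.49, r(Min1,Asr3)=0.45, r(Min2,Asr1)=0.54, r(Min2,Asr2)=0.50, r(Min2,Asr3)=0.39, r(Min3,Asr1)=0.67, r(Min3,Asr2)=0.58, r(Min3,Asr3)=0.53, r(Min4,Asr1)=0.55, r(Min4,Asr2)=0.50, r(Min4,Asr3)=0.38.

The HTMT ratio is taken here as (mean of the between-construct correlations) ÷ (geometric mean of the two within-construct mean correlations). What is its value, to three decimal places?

0.832

Mean heterotrait r = 6.18/12 = 0.5150.
Mean within-Min = 3.50/6 = 0.5833; mean within-Asr = 1.97/3 = 0.6567.
Geometric mean = √(0.5833 × 0.6567) = 0.6189.
HTMT = 0.5150 / 0.6189 = 0.832.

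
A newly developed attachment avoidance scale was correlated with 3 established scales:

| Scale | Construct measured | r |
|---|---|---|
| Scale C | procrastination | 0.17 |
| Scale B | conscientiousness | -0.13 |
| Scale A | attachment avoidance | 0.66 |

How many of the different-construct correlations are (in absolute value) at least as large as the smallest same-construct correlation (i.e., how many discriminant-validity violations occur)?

Convergent (same construct = attachment avoidance): Scale A.
Smallest convergent = 0.66. Discriminant |r|: 0.17, 0.13; count ≥ 0.66 → 0.

0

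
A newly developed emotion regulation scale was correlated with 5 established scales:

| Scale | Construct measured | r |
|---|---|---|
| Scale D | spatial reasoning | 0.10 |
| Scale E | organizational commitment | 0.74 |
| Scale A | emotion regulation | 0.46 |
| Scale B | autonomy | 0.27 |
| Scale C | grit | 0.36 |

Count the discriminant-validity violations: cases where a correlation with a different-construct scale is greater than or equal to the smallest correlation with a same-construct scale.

1

Convergent (same construct = emotion regulation): Scale A.
Smallest convergent = 0.46. Discriminant values: 0.10, 0.74, 0.27, 0.36; count ≥ 0.46 → 1.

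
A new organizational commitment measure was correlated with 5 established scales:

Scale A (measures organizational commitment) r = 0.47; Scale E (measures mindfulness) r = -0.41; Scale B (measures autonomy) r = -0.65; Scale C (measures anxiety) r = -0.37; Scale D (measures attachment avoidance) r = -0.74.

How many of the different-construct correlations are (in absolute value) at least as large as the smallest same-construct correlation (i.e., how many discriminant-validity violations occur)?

2

Convergent (same construct = organizational commitment): Scale A.
Smallest convergent = 0.47. Discriminant |r|: 0.41, 0.65, 0.37, 0.74; count ≥ 0.47 → 2.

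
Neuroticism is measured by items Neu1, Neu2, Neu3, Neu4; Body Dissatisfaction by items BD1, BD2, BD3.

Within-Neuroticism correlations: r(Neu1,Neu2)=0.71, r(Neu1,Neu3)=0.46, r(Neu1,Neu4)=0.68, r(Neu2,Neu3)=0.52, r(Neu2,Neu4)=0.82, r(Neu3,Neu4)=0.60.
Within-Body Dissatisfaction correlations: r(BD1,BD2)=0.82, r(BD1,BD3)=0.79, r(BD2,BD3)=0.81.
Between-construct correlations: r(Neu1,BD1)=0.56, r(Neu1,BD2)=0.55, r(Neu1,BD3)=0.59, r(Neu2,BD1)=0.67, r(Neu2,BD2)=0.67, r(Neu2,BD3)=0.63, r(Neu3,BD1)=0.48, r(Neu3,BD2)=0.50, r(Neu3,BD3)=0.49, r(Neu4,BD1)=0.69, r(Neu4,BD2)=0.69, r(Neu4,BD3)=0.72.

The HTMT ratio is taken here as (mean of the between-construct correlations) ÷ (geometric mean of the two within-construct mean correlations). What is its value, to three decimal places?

Mean heterotrait r = 7.24/12 = 0.6033.
Mean within-Neu = 3.79/6 = 0.6317; mean within-BD = 2.42/3 = 0.8067.
Geometric mean = √(0.6317 × 0.8067) = 0.7139.
HTMT = 0.6033 / 0.7139 = 0.845.

0.845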